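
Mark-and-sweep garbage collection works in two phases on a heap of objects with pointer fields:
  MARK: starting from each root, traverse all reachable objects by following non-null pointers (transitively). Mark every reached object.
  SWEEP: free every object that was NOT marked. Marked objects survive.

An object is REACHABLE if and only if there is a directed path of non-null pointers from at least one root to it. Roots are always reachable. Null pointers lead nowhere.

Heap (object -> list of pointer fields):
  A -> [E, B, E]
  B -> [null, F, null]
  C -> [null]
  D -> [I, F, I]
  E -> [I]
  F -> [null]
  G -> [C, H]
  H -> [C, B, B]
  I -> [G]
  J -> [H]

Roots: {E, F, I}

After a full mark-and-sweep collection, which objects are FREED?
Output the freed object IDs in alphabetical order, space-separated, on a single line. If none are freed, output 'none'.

Roots: E F I
Mark E: refs=I, marked=E
Mark F: refs=null, marked=E F
Mark I: refs=G, marked=E F I
Mark G: refs=C H, marked=E F G I
Mark C: refs=null, marked=C E F G I
Mark H: refs=C B B, marked=C E F G H I
Mark B: refs=null F null, marked=B C E F G H I
Unmarked (collected): A D J

Answer: A D J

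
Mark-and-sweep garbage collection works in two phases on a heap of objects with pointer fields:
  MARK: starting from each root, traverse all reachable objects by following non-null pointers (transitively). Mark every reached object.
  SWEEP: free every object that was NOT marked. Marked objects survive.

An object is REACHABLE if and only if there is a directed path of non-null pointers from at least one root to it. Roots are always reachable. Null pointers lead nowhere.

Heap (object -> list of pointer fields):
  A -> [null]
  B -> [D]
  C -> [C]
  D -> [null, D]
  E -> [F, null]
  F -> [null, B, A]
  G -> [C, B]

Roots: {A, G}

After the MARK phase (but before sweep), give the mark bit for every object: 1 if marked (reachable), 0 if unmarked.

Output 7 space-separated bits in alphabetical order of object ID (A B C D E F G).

Roots: A G
Mark A: refs=null, marked=A
Mark G: refs=C B, marked=A G
Mark C: refs=C, marked=A C G
Mark B: refs=D, marked=A B C G
Mark D: refs=null D, marked=A B C D G
Unmarked (collected): E F

Answer: 1 1 1 1 0 0 1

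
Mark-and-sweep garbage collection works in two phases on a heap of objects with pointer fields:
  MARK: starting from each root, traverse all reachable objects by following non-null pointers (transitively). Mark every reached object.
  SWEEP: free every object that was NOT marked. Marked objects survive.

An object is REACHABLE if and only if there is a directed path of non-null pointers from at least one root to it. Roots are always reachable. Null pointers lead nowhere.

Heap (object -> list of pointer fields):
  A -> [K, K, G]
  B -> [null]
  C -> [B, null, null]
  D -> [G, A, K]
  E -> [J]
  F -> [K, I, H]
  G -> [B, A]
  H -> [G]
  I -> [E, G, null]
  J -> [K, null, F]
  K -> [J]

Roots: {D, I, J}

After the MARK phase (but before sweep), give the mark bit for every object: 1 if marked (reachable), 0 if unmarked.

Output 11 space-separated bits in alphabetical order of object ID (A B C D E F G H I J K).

Roots: D I J
Mark D: refs=G A K, marked=D
Mark I: refs=E G null, marked=D I
Mark J: refs=K null F, marked=D I J
Mark G: refs=B A, marked=D G I J
Mark A: refs=K K G, marked=A D G I J
Mark K: refs=J, marked=A D G I J K
Mark E: refs=J, marked=A D E G I J K
Mark F: refs=K I H, marked=A D E F G I J K
Mark B: refs=null, marked=A B D E F G I J K
Mark H: refs=G, marked=A B D E F G H I J K
Unmarked (collected): C

Answer: 1 1 0 1 1 1 1 1 1 1 1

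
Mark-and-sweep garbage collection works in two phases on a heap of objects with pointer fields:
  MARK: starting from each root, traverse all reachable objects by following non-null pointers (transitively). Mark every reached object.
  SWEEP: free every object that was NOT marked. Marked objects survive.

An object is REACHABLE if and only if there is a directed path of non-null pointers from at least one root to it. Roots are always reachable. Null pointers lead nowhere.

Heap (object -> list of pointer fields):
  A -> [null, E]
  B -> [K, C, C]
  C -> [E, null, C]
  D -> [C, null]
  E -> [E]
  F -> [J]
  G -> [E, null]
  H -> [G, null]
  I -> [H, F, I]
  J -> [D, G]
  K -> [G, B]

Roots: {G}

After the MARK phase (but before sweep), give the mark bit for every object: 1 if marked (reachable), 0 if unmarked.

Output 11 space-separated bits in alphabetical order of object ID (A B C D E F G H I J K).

Answer: 0 0 0 0 1 0 1 0 0 0 0

Derivation:
Roots: G
Mark G: refs=E null, marked=G
Mark E: refs=E, marked=E G
Unmarked (collected): A B C D F H I J K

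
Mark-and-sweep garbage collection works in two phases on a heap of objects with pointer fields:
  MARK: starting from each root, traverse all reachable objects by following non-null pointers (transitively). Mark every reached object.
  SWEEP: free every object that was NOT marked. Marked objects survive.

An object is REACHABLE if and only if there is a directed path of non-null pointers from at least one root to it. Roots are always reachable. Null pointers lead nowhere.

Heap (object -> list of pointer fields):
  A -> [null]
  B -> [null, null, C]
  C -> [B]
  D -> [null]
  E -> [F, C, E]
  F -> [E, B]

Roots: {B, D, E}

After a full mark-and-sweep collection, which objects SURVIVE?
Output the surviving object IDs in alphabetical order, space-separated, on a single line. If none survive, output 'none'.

Answer: B C D E F

Derivation:
Roots: B D E
Mark B: refs=null null C, marked=B
Mark D: refs=null, marked=B D
Mark E: refs=F C E, marked=B D E
Mark C: refs=B, marked=B C D E
Mark F: refs=E B, marked=B C D E F
Unmarked (collected): A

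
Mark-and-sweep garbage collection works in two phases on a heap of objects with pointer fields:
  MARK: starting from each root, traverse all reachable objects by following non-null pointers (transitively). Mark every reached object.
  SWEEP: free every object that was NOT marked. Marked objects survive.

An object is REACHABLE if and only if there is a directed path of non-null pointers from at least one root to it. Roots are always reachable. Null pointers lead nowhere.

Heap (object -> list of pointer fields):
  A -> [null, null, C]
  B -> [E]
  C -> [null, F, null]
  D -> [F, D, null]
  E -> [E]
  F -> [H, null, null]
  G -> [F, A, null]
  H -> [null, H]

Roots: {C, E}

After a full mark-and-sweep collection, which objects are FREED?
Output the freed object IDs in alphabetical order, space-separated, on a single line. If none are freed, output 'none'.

Roots: C E
Mark C: refs=null F null, marked=C
Mark E: refs=E, marked=C E
Mark F: refs=H null null, marked=C E F
Mark H: refs=null H, marked=C E F H
Unmarked (collected): A B D G

Answer: A B D G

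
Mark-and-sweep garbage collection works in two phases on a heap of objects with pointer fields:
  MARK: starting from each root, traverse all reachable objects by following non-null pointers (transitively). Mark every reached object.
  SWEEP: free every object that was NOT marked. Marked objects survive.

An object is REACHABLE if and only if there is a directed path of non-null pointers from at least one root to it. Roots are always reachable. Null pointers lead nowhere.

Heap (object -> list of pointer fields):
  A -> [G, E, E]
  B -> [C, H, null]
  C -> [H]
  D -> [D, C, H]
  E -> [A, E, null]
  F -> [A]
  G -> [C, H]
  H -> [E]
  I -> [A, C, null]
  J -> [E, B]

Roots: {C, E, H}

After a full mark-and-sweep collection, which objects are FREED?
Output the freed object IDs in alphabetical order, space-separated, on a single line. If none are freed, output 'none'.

Roots: C E H
Mark C: refs=H, marked=C
Mark E: refs=A E null, marked=C E
Mark H: refs=E, marked=C E H
Mark A: refs=G E E, marked=A C E H
Mark G: refs=C H, marked=A C E G H
Unmarked (collected): B D F I J

Answer: B D F I J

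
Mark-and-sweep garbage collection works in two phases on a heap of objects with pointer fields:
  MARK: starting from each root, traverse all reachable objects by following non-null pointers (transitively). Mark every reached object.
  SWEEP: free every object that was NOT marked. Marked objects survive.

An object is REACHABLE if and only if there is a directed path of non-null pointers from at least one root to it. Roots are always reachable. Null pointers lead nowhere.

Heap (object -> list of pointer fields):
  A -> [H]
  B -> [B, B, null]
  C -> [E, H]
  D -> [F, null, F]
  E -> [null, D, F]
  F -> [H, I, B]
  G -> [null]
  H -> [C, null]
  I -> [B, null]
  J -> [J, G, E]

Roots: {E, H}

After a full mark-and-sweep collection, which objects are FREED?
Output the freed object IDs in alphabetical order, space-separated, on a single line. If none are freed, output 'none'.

Roots: E H
Mark E: refs=null D F, marked=E
Mark H: refs=C null, marked=E H
Mark D: refs=F null F, marked=D E H
Mark F: refs=H I B, marked=D E F H
Mark C: refs=E H, marked=C D E F H
Mark I: refs=B null, marked=C D E F H I
Mark B: refs=B B null, marked=B C D E F H I
Unmarked (collected): A G J

Answer: A G J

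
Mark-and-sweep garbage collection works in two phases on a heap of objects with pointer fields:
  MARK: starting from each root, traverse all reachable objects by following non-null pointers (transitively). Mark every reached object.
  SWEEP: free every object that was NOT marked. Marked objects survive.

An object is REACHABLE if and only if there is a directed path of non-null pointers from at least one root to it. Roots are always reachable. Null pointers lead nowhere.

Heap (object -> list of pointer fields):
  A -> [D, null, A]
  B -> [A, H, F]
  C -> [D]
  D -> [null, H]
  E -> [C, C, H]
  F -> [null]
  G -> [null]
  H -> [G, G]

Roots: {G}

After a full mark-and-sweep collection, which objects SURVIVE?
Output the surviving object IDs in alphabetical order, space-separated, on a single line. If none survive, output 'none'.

Roots: G
Mark G: refs=null, marked=G
Unmarked (collected): A B C D E F H

Answer: G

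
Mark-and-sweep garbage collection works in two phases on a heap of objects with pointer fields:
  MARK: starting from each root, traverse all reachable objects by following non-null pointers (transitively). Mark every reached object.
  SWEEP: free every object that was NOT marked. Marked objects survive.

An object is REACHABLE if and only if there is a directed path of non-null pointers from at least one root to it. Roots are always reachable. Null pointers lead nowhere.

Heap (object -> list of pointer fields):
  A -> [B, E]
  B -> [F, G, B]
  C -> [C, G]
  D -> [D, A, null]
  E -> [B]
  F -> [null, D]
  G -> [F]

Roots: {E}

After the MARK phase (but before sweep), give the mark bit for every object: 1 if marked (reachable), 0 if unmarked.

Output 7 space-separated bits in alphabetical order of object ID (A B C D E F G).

Roots: E
Mark E: refs=B, marked=E
Mark B: refs=F G B, marked=B E
Mark F: refs=null D, marked=B E F
Mark G: refs=F, marked=B E F G
Mark D: refs=D A null, marked=B D E F G
Mark A: refs=B E, marked=A B D E F G
Unmarked (collected): C

Answer: 1 1 0 1 1 1 1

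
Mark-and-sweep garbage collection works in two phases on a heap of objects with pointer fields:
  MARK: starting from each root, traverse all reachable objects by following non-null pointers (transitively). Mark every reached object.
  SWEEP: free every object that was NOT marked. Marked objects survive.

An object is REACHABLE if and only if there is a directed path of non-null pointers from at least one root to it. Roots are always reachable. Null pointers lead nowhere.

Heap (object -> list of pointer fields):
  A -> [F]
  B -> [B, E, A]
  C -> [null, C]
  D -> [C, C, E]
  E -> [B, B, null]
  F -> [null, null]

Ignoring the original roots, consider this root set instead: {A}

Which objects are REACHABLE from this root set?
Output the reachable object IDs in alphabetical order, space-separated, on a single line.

Answer: A F

Derivation:
Roots: A
Mark A: refs=F, marked=A
Mark F: refs=null null, marked=A F
Unmarked (collected): B C D E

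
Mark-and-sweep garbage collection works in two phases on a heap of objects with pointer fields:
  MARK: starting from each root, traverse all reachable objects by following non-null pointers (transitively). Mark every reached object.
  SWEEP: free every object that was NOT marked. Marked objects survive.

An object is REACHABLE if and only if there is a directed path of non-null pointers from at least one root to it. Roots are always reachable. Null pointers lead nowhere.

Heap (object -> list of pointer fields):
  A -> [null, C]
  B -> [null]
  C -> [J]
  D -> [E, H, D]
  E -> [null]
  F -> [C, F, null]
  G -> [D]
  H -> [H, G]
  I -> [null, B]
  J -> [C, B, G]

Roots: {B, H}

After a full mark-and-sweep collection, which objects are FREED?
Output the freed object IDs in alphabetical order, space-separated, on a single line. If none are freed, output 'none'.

Roots: B H
Mark B: refs=null, marked=B
Mark H: refs=H G, marked=B H
Mark G: refs=D, marked=B G H
Mark D: refs=E H D, marked=B D G H
Mark E: refs=null, marked=B D E G H
Unmarked (collected): A C F I J

Answer: A C F I J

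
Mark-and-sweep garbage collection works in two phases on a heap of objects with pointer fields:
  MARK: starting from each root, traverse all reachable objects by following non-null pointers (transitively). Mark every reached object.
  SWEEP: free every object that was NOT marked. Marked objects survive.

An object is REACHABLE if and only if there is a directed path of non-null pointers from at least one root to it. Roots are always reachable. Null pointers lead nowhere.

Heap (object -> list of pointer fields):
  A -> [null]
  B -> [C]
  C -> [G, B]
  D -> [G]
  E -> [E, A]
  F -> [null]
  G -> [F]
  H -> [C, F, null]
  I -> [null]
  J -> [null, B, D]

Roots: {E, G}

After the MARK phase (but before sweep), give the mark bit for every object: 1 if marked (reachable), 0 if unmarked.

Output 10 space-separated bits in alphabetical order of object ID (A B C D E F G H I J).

Roots: E G
Mark E: refs=E A, marked=E
Mark G: refs=F, marked=E G
Mark A: refs=null, marked=A E G
Mark F: refs=null, marked=A E F G
Unmarked (collected): B C D H I J

Answer: 1 0 0 0 1 1 1 0 0 0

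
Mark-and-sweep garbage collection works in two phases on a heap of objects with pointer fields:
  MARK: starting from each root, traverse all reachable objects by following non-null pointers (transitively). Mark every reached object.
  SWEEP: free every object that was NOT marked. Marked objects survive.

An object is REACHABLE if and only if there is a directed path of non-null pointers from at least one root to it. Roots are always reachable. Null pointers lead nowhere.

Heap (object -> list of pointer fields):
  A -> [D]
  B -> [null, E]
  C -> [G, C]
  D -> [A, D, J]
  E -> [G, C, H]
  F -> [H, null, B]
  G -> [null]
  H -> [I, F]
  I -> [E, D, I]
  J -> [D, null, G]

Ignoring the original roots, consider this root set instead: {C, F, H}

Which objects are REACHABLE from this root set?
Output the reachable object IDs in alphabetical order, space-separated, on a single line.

Roots: C F H
Mark C: refs=G C, marked=C
Mark F: refs=H null B, marked=C F
Mark H: refs=I F, marked=C F H
Mark G: refs=null, marked=C F G H
Mark B: refs=null E, marked=B C F G H
Mark I: refs=E D I, marked=B C F G H I
Mark E: refs=G C H, marked=B C E F G H I
Mark D: refs=A D J, marked=B C D E F G H I
Mark A: refs=D, marked=A B C D E F G H I
Mark J: refs=D null G, marked=A B C D E F G H I J
Unmarked (collected): (none)

Answer: A B C D E F G H I J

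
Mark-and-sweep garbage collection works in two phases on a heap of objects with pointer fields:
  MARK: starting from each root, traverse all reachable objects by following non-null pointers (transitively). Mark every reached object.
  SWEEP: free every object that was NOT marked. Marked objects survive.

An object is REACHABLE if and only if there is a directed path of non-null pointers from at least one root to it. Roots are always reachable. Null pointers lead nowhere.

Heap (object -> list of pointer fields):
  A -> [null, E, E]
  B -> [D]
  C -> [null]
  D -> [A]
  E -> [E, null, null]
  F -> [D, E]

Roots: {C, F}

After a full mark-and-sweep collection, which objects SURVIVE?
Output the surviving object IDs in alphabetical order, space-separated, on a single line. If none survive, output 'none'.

Answer: A C D E F

Derivation:
Roots: C F
Mark C: refs=null, marked=C
Mark F: refs=D E, marked=C F
Mark D: refs=A, marked=C D F
Mark E: refs=E null null, marked=C D E F
Mark A: refs=null E E, marked=A C D E F
Unmarked (collected): B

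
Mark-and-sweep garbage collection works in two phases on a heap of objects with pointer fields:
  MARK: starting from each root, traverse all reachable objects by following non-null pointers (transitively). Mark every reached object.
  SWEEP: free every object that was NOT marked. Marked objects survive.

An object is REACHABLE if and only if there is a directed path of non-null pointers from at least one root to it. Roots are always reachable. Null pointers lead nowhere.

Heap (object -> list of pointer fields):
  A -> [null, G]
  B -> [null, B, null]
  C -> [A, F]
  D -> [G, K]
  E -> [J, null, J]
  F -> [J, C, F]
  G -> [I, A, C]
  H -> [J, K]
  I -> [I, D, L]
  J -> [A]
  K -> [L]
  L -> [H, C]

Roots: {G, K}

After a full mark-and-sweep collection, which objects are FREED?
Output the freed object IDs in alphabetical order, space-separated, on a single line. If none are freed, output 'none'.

Roots: G K
Mark G: refs=I A C, marked=G
Mark K: refs=L, marked=G K
Mark I: refs=I D L, marked=G I K
Mark A: refs=null G, marked=A G I K
Mark C: refs=A F, marked=A C G I K
Mark L: refs=H C, marked=A C G I K L
Mark D: refs=G K, marked=A C D G I K L
Mark F: refs=J C F, marked=A C D F G I K L
Mark H: refs=J K, marked=A C D F G H I K L
Mark J: refs=A, marked=A C D F G H I J K L
Unmarked (collected): B E

Answer: B E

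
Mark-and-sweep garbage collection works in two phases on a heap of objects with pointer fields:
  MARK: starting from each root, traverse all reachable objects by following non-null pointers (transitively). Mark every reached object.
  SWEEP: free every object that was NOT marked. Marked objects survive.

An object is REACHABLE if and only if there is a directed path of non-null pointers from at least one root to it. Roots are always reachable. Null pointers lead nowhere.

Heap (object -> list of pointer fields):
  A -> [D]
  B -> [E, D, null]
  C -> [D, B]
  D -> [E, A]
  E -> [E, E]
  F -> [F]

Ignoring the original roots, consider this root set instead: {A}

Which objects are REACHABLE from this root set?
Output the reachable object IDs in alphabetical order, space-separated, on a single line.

Answer: A D E

Derivation:
Roots: A
Mark A: refs=D, marked=A
Mark D: refs=E A, marked=A D
Mark E: refs=E E, marked=A D E
Unmarked (collected): B C F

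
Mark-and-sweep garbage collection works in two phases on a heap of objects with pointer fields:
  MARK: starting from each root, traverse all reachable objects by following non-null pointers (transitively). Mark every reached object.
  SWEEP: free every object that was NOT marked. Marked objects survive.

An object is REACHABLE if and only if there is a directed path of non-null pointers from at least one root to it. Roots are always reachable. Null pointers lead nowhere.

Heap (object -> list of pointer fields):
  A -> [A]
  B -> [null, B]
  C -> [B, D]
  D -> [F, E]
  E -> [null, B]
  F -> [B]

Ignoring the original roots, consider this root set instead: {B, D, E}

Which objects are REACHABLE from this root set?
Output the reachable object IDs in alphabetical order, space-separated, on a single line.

Answer: B D E F

Derivation:
Roots: B D E
Mark B: refs=null B, marked=B
Mark D: refs=F E, marked=B D
Mark E: refs=null B, marked=B D E
Mark F: refs=B, marked=B D E F
Unmarked (collected): A C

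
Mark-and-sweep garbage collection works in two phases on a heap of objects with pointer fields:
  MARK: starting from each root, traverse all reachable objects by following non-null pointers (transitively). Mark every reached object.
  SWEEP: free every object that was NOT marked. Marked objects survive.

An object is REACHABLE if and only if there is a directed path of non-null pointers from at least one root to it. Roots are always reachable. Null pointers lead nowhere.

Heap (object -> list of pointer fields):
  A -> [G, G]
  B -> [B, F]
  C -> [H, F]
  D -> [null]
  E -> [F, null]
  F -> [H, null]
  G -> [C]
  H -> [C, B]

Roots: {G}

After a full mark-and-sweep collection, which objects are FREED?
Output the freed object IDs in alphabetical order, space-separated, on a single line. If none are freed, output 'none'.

Answer: A D E

Derivation:
Roots: G
Mark G: refs=C, marked=G
Mark C: refs=H F, marked=C G
Mark H: refs=C B, marked=C G H
Mark F: refs=H null, marked=C F G H
Mark B: refs=B F, marked=B C F G H
Unmarked (collected): A D E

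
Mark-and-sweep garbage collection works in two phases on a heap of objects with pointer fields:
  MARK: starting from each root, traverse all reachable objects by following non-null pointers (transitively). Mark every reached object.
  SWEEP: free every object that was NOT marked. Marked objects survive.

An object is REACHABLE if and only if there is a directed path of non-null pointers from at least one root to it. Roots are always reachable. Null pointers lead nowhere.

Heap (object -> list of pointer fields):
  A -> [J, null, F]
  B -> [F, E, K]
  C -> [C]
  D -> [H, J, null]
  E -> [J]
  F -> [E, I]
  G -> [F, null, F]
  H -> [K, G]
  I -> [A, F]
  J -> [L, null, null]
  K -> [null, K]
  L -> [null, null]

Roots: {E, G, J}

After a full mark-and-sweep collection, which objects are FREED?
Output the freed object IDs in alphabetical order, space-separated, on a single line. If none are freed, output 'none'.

Answer: B C D H K

Derivation:
Roots: E G J
Mark E: refs=J, marked=E
Mark G: refs=F null F, marked=E G
Mark J: refs=L null null, marked=E G J
Mark F: refs=E I, marked=E F G J
Mark L: refs=null null, marked=E F G J L
Mark I: refs=A F, marked=E F G I J L
Mark A: refs=J null F, marked=A E F G I J L
Unmarked (collected): B C D H K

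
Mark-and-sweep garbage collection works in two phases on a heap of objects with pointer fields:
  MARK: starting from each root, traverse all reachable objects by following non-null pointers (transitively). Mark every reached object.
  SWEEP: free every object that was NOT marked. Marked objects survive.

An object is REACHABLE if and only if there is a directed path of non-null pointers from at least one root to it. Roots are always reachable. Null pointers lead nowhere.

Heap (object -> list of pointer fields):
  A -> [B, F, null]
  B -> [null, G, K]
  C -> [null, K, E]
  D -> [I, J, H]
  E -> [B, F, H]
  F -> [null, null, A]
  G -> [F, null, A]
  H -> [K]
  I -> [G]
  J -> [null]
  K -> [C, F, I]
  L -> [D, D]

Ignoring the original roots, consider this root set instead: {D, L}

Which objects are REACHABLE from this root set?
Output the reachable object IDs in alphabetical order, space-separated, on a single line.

Answer: A B C D E F G H I J K L

Derivation:
Roots: D L
Mark D: refs=I J H, marked=D
Mark L: refs=D D, marked=D L
Mark I: refs=G, marked=D I L
Mark J: refs=null, marked=D I J L
Mark H: refs=K, marked=D H I J L
Mark G: refs=F null A, marked=D G H I J L
Mark K: refs=C F I, marked=D G H I J K L
Mark F: refs=null null A, marked=D F G H I J K L
Mark A: refs=B F null, marked=A D F G H I J K L
Mark C: refs=null K E, marked=A C D F G H I J K L
Mark B: refs=null G K, marked=A B C D F G H I J K L
Mark E: refs=B F H, marked=A B C D E F G H I J K L
Unmarked (collected): (none)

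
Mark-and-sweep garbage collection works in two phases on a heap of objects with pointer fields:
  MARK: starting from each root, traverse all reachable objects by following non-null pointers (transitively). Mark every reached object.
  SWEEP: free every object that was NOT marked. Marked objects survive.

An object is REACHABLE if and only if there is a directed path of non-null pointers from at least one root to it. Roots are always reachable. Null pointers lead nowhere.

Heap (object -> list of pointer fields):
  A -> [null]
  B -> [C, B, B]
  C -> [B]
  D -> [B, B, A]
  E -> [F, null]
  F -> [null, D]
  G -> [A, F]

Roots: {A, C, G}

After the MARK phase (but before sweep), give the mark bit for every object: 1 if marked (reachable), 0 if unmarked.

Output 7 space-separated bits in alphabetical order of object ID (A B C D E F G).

Answer: 1 1 1 1 0 1 1

Derivation:
Roots: A C G
Mark A: refs=null, marked=A
Mark C: refs=B, marked=A C
Mark G: refs=A F, marked=A C G
Mark B: refs=C B B, marked=A B C G
Mark F: refs=null D, marked=A B C F G
Mark D: refs=B B A, marked=A B C D F G
Unmarked (collected): E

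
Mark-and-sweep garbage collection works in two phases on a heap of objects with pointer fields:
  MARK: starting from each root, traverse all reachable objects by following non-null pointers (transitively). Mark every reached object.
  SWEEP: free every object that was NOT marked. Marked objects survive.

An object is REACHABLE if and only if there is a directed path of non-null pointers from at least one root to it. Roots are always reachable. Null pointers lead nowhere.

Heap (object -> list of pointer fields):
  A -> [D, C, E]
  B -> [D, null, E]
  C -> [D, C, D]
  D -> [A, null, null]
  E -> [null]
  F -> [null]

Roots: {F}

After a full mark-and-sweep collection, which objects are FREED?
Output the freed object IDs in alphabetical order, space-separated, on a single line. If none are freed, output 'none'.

Roots: F
Mark F: refs=null, marked=F
Unmarked (collected): A B C D E

Answer: A B C D E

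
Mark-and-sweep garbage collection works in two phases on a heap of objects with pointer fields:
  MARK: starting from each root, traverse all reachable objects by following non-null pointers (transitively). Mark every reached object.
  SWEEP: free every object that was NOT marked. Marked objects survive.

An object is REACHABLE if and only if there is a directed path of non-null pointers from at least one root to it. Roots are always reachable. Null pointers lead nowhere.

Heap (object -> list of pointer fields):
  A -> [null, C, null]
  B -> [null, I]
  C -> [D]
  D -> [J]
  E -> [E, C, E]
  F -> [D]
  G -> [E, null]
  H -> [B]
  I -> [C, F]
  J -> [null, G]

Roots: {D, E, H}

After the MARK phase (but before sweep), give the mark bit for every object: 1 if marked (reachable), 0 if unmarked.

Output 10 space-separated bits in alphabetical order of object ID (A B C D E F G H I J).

Answer: 0 1 1 1 1 1 1 1 1 1

Derivation:
Roots: D E H
Mark D: refs=J, marked=D
Mark E: refs=E C E, marked=D E
Mark H: refs=B, marked=D E H
Mark J: refs=null G, marked=D E H J
Mark C: refs=D, marked=C D E H J
Mark B: refs=null I, marked=B C D E H J
Mark G: refs=E null, marked=B C D E G H J
Mark I: refs=C F, marked=B C D E G H I J
Mark F: refs=D, marked=B C D E F G H I J
Unmarked (collected): A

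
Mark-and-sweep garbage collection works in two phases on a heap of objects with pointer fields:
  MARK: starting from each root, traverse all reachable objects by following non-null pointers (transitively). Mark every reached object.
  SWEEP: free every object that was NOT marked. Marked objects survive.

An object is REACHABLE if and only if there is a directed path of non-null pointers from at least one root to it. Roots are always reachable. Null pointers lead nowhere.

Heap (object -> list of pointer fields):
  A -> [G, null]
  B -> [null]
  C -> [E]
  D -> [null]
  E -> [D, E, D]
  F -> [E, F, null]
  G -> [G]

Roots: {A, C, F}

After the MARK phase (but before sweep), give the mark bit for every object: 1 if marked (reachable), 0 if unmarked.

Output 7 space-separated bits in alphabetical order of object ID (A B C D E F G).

Roots: A C F
Mark A: refs=G null, marked=A
Mark C: refs=E, marked=A C
Mark F: refs=E F null, marked=A C F
Mark G: refs=G, marked=A C F G
Mark E: refs=D E D, marked=A C E F G
Mark D: refs=null, marked=A C D E F G
Unmarked (collected): B

Answer: 1 0 1 1 1 1 1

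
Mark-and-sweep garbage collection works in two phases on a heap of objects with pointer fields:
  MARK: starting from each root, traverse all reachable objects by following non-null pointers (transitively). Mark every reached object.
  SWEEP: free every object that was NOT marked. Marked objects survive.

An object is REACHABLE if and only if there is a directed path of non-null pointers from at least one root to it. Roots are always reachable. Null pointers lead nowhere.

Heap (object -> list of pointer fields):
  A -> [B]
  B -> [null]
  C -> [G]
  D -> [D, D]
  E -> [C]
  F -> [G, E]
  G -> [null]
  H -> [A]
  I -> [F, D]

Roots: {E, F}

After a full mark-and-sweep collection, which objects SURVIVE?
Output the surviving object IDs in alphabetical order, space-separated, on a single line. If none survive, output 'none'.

Roots: E F
Mark E: refs=C, marked=E
Mark F: refs=G E, marked=E F
Mark C: refs=G, marked=C E F
Mark G: refs=null, marked=C E F G
Unmarked (collected): A B D H I

Answer: C E F G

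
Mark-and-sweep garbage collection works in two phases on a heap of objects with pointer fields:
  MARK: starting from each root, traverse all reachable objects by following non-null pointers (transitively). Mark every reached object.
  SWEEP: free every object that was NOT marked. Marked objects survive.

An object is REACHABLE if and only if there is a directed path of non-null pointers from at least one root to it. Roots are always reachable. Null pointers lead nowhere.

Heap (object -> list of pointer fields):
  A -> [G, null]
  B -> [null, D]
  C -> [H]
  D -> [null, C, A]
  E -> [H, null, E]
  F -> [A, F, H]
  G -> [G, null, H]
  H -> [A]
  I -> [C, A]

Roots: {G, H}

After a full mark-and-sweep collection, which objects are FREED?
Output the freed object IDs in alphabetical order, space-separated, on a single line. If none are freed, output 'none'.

Roots: G H
Mark G: refs=G null H, marked=G
Mark H: refs=A, marked=G H
Mark A: refs=G null, marked=A G H
Unmarked (collected): B C D E F I

Answer: B C D E F I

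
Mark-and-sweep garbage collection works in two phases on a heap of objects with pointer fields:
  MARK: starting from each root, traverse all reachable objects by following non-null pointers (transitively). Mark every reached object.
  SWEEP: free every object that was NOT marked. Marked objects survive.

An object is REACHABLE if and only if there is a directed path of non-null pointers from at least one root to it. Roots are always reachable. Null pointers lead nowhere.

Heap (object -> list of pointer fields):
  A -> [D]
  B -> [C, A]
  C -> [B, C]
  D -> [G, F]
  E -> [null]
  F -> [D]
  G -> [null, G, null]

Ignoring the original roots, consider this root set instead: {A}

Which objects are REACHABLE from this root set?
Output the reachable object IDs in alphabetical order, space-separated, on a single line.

Answer: A D F G

Derivation:
Roots: A
Mark A: refs=D, marked=A
Mark D: refs=G F, marked=A D
Mark G: refs=null G null, marked=A D G
Mark F: refs=D, marked=A D F G
Unmarked (collected): B C E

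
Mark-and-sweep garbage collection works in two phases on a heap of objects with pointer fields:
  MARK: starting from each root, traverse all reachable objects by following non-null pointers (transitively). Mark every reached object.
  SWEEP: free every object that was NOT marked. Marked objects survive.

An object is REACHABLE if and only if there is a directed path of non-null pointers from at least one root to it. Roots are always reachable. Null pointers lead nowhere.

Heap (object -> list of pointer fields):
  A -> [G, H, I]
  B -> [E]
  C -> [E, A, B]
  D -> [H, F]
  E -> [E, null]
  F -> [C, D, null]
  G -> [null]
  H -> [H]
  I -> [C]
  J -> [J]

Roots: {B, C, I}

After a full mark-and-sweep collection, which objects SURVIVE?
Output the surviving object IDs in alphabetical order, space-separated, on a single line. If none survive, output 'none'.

Answer: A B C E G H I

Derivation:
Roots: B C I
Mark B: refs=E, marked=B
Mark C: refs=E A B, marked=B C
Mark I: refs=C, marked=B C I
Mark E: refs=E null, marked=B C E I
Mark A: refs=G H I, marked=A B C E I
Mark G: refs=null, marked=A B C E G I
Mark H: refs=H, marked=A B C E G H I
Unmarked (collected): D F J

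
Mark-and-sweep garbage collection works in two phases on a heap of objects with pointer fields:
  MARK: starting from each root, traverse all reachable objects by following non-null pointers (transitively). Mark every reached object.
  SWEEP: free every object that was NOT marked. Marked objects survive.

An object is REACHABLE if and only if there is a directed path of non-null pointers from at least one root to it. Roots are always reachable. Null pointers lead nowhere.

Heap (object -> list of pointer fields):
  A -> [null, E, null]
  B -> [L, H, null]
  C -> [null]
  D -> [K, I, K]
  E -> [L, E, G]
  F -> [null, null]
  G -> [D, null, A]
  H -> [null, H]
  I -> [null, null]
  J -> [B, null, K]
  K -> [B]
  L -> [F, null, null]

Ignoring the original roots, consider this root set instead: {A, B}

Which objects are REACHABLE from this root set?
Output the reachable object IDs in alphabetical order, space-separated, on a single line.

Roots: A B
Mark A: refs=null E null, marked=A
Mark B: refs=L H null, marked=A B
Mark E: refs=L E G, marked=A B E
Mark L: refs=F null null, marked=A B E L
Mark H: refs=null H, marked=A B E H L
Mark G: refs=D null A, marked=A B E G H L
Mark F: refs=null null, marked=A B E F G H L
Mark D: refs=K I K, marked=A B D E F G H L
Mark K: refs=B, marked=A B D E F G H K L
Mark I: refs=null null, marked=A B D E F G H I K L
Unmarked (collected): C J

Answer: A B D E F G H I K L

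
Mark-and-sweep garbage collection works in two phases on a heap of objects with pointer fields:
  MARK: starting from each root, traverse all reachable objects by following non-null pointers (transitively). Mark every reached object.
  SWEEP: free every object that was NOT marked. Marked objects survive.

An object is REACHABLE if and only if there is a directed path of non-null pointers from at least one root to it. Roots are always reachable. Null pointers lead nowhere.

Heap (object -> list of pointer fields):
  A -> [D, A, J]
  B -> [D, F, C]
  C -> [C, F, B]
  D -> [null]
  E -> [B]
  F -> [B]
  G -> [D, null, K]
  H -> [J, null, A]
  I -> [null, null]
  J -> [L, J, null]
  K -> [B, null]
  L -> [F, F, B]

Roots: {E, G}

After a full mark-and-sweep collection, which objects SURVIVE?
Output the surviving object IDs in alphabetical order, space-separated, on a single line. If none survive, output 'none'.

Answer: B C D E F G K

Derivation:
Roots: E G
Mark E: refs=B, marked=E
Mark G: refs=D null K, marked=E G
Mark B: refs=D F C, marked=B E G
Mark D: refs=null, marked=B D E G
Mark K: refs=B null, marked=B D E G K
Mark F: refs=B, marked=B D E F G K
Mark C: refs=C F B, marked=B C D E F G K
Unmarked (collected): A H I J L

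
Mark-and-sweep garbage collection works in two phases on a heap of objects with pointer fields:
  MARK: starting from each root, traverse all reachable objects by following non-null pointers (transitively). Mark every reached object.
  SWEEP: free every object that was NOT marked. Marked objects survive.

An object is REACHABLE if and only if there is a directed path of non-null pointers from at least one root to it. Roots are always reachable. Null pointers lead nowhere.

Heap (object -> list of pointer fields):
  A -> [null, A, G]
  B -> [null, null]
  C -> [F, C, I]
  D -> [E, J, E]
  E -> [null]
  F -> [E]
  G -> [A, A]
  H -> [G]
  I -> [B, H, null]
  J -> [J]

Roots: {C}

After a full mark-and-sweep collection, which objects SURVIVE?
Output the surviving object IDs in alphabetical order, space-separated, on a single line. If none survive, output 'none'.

Roots: C
Mark C: refs=F C I, marked=C
Mark F: refs=E, marked=C F
Mark I: refs=B H null, marked=C F I
Mark E: refs=null, marked=C E F I
Mark B: refs=null null, marked=B C E F I
Mark H: refs=G, marked=B C E F H I
Mark G: refs=A A, marked=B C E F G H I
Mark A: refs=null A G, marked=A B C E F G H I
Unmarked (collected): D J

Answer: A B C E F G H I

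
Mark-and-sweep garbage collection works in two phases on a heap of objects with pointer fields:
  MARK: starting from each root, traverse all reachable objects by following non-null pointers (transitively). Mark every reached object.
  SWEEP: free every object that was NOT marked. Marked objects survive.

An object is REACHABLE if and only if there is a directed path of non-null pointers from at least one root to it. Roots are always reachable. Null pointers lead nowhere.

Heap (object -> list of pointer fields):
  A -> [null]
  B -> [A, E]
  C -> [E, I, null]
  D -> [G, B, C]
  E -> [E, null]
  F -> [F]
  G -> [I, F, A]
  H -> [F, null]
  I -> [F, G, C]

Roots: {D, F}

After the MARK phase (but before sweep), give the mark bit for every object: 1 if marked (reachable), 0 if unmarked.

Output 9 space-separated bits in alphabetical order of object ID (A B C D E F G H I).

Answer: 1 1 1 1 1 1 1 0 1

Derivation:
Roots: D F
Mark D: refs=G B C, marked=D
Mark F: refs=F, marked=D F
Mark G: refs=I F A, marked=D F G
Mark B: refs=A E, marked=B D F G
Mark C: refs=E I null, marked=B C D F G
Mark I: refs=F G C, marked=B C D F G I
Mark A: refs=null, marked=A B C D F G I
Mark E: refs=E null, marked=A B C D E F G I
Unmarked (collected): H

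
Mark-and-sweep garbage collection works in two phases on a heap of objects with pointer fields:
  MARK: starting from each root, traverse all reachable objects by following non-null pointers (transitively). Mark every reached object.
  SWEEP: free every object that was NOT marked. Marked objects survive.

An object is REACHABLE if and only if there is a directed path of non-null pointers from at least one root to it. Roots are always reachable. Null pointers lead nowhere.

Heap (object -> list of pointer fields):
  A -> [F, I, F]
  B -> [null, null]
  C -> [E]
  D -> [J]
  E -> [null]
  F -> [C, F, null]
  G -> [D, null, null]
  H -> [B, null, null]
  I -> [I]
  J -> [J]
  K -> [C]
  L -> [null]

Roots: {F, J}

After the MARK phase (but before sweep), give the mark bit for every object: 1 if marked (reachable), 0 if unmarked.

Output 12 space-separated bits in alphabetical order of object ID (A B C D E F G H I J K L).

Answer: 0 0 1 0 1 1 0 0 0 1 0 0

Derivation:
Roots: F J
Mark F: refs=C F null, marked=F
Mark J: refs=J, marked=F J
Mark C: refs=E, marked=C F J
Mark E: refs=null, marked=C E F J
Unmarked (collected): A B D G H I K L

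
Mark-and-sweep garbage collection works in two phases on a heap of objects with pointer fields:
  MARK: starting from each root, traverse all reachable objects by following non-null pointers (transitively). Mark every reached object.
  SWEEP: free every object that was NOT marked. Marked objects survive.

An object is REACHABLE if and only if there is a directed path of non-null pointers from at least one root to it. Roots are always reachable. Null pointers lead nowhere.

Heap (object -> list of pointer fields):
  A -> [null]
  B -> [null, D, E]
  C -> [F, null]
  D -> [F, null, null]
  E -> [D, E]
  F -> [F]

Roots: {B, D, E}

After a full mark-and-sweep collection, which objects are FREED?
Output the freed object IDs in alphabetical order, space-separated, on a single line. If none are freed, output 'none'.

Answer: A C

Derivation:
Roots: B D E
Mark B: refs=null D E, marked=B
Mark D: refs=F null null, marked=B D
Mark E: refs=D E, marked=B D E
Mark F: refs=F, marked=B D E F
Unmarked (collected): A C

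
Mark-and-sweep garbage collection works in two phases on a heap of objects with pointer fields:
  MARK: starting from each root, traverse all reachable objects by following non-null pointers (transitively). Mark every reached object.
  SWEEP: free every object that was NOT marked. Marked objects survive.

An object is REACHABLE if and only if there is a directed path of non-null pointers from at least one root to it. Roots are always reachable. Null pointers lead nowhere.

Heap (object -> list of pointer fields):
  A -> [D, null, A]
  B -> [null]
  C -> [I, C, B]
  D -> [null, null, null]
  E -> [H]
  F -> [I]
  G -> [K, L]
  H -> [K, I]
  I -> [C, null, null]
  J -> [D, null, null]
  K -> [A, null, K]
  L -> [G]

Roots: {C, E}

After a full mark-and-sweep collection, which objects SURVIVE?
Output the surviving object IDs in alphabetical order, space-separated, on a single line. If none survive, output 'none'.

Roots: C E
Mark C: refs=I C B, marked=C
Mark E: refs=H, marked=C E
Mark I: refs=C null null, marked=C E I
Mark B: refs=null, marked=B C E I
Mark H: refs=K I, marked=B C E H I
Mark K: refs=A null K, marked=B C E H I K
Mark A: refs=D null A, marked=A B C E H I K
Mark D: refs=null null null, marked=A B C D E H I K
Unmarked (collected): F G J L

Answer: A B C D E H I K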